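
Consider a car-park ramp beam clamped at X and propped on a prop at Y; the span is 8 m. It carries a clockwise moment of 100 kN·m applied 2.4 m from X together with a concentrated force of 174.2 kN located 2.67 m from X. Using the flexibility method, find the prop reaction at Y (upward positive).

R_Y = 35.43 kN

Release the roller at Y. Primary structure: cantilever fixed at X.
Downward deflection at the released point Y due to the loads:
  clockwise couple 100 at a = 2.4: M₀a(2L − a)/(2EI) = 1632/EI
  point load 174.2 at a = 2.67: Pa²(3L − a)/(6EI) = 4415/EI
  δ_0 = 6047/EI
Tip deflection under a unit load at Y: L³/(3EI) = 170.7/EI.
The prop prevents deflection at Y: R_Y = δ_0/δ_{YY} = 6047/170.7 = 35.43 kN.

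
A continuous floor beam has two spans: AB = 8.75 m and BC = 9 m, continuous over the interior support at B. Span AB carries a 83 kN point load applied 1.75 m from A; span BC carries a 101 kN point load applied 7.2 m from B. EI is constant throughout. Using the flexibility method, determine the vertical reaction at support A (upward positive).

R_A = 57.42 kN

Insert a hinge at B; M_B is the redundant, and each span becomes simply supported.
End slopes at the hinge B, treating each span as simply supported:
  span AB: point load 83 at a = 1.75: Pab(L + a)/(6LEI) = 203.3/EI
  span BC: point load 101 at a = 7.2: Pab(L + b)/(6LEI) = 261.8/EI
  relative rotation θ_0 = (203.3 + 261.8)/EI = 465.1/EI
A unit hogging moment at B produces rotation L₁/(3EI) + L₂/(3EI) = 5.917/EI.
Compatibility: M_B·(L₁+L₂)/(3EI) = θ_0, giving M_B = 78.62 kN·m (hogging).
Span AB, ΣM about A with M_B applied at B: R_B^{AB}·8.75 = 145.2 + 78.62, so R_B^{AB} = 25.58 kN and R_A = 83 − 25.58 = 57.42 kN.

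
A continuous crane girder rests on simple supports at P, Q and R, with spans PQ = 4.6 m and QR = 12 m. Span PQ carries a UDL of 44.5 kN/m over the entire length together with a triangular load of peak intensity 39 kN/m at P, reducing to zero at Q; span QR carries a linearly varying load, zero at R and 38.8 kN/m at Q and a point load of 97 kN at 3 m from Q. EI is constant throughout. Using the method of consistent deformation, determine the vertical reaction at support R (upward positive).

Take M_Q as the redundant. Released structure: two simple spans PQ and QR with a hinge at Q.
Discontinuity in slope at Q on the released structure — sum the simple-span end rotations:
  span PQ: UDL 44.5: wL³/(24EI) = 180.5/EI
  span PQ: triangular load, peak 39: 7w₀L³/(360EI) = 73.81/EI
  span QR: triangular load, peak 38.8: w₀L³/(45EI) = 1490/EI
  span QR: point load 97 at a = 3: Pab(L + b)/(6LEI) = 763.9/EI
  relative rotation θ_0 = (254.3 + 2254)/EI = 2508/EI
A unit hogging moment at Q produces rotation L₁/(3EI) + L₂/(3EI) = 5.533/EI.
Slope continuity at Q: θ_0 = M_Q·5.533/EI, so M_Q = 2508/5.533 = 453.3 kN·m (hogging).
Span QR, ΣM about R: R_Q^{QR}·12 = 2735 + 453.3, so R_Q^{QR} = 265.7 kN and R_R = 329.8 − 265.7 = 64.08 kN.

R_R = 64.08 kN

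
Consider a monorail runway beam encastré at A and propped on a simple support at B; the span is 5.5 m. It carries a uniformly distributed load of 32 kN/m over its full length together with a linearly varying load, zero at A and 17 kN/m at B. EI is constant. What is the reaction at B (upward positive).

Release the roller at B. Primary structure: cantilever fixed at A.
Downward deflection at the released point B due to the loads:
  UDL 32: wL⁴/(8EI) = 3660/EI
  triangular load, peak 17 at the free end: 11w₀L⁴/(120EI) = 1426/EI
  δ_0 = 5086/EI
Tip deflection under a unit load at B: L³/(3EI) = 55.46/EI.
Compatibility at B: δ_0 − R_B·δ_{BB} = 0, so R_B = 5086/55.46 = 91.71 kN.

R_B = 91.71 kN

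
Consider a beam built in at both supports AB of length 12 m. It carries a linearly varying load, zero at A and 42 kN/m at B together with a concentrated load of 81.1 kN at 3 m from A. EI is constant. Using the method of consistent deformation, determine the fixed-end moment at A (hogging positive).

M_A = 338.5 kN·m

Take the two fixed-end moments M_A, M_B as redundants; the released structure is the simple span AB.
On the primary (simply-supported) span, the end slopes from the loading are:
  at A: triangular load, peak 42: 7w₀L³/(360EI) = 1411/EI
  at B: triangular load, peak 42: w₀L³/(45EI) = 1613/EI
  at A: point load 81.1 at a = 3: Pab(L + b)/(6LEI) = 638.7/EI
  at B: point load 81.1 at a = 3: Pab(L + a)/(6LEI) = 456.2/EI
  θ_A0 = 2050/EI,  θ_B0 = 2069/EI
Flexibility coefficients: a unit moment at one end gives L/(3EI) there and L/(6EI) at the far end, so f₁₁ = f₂₂ = 4/EI and f₁₂ = f₂₁ = 2/EI.
Compatibility — zero rotation at each built-in end:
  4 M_A + 2 M_B = 2050
  2 M_A + 4 M_B = 2069
Solving the pair gives M_A = 338.5 kN·m and M_B = 348 kN·m (hogging).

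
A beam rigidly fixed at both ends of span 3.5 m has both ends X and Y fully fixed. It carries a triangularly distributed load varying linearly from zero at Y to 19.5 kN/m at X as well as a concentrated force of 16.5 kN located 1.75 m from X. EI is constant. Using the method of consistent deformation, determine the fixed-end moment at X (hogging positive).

Take the two fixed-end moments M_X, M_Y as redundants; the released structure is the simple span XY.
Simple-span end rotations at X and Y under the given loads:
  at X: triangular load, peak 19.5: w₀L³/(45EI) = 18.58/EI
  at Y: triangular load, peak 19.5: 7w₀L³/(360EI) = 16.26/EI
  at X: point load 16.5 at a = 1.75: Pab(L + b)/(6LEI) = 12.63/EI
  at Y: point load 16.5 at a = 1.75: Pab(L + a)/(6LEI) = 12.63/EI
  θ_X0 = 31.21/EI,  θ_Y0 = 28.89/EI
Flexibility coefficients: a unit moment at one end gives L/(3EI) there and L/(6EI) at the far end, so f₁₁ = f₂₂ = 1.167/EI and f₁₂ = f₂₁ = 0.5833/EI.
Compatibility — zero rotation at each built-in end:
  1.167 M_X + 0.5833 M_Y = 31.21
  0.5833 M_X + 1.167 M_Y = 28.89
Solving the pair gives M_X = 19.16 kN·m and M_Y = 15.18 kN·m (hogging).

M_X = 19.16 kN·m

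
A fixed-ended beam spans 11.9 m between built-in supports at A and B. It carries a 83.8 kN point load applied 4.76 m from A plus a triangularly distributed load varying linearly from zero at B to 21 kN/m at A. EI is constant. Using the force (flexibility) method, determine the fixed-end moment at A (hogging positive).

Take the two fixed-end moments M_A, M_B as redundants; the released structure is the simple span AB.
Simple-span end rotations at A and B under the given loads:
  at A: point load 83.8 at a = 4.76: Pab(L + b)/(6LEI) = 759.5/EI
  at B: point load 83.8 at a = 4.76: Pab(L + a)/(6LEI) = 664.5/EI
  at A: triangular load, peak 21: w₀L³/(45EI) = 786.4/EI
  at B: triangular load, peak 21: 7w₀L³/(360EI) = 688.1/EI
  θ_A0 = 1546/EI,  θ_B0 = 1353/EI
Flexibility coefficients: a unit moment at one end gives L/(3EI) there and L/(6EI) at the far end, so f₁₁ = f₂₂ = 3.967/EI and f₁₂ = f₂₁ = 1.983/EI.
Compatibility — zero rotation at each built-in end:
  3.967 M_A + 1.983 M_B = 1546
  1.983 M_A + 3.967 M_B = 1353
Solving the pair gives M_A = 292.3 kN·m and M_B = 194.9 kN·m (hogging).

M_A = 292.3 kN·m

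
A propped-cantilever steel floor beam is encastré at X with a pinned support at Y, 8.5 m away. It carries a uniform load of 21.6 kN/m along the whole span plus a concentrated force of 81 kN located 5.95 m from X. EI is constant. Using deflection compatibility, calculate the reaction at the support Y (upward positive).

R_Y = 114.5 kN

Release the roller at Y. Primary structure: cantilever fixed at X.
Primary-structure tip deflection at Y by superposition:
  UDL 21.6: wL⁴/(8EI) = 14094/EI
  point load 81 at a = 5.95: Pa²(3L − a)/(6EI) = 9344/EI
  δ_0 = 23438/EI
Flexibility coefficient — unit upward force at Y: δ_{YY} = L³/(3EI) = 204.7/EI.
The prop prevents deflection at Y: R_Y = δ_0/δ_{YY} = 23438/204.7 = 114.5 kN.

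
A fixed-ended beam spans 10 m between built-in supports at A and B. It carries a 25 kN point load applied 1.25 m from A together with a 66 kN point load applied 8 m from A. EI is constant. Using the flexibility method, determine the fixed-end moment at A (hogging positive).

M_A = 45.05 kN·m

Take the two fixed-end moments M_A, M_B as redundants; the released structure is the simple span AB.
On the primary (simply-supported) span, the end slopes from the loading are:
  at A: point load 25 at a = 1.25: Pab(L + b)/(6LEI) = 85.45/EI
  at B: point load 25 at a = 1.25: Pab(L + a)/(6LEI) = 51.27/EI
  at A: point load 66 at a = 8: Pab(L + b)/(6LEI) = 211.2/EI
  at B: point load 66 at a = 8: Pab(L + a)/(6LEI) = 316.8/EI
  θ_A0 = 296.6/EI,  θ_B0 = 368.1/EI
Flexibility coefficients: a unit moment at one end gives L/(3EI) there and L/(6EI) at the far end, so f₁₁ = f₂₂ = 3.333/EI and f₁₂ = f₂₁ = 1.667/EI.
Compatibility — zero rotation at each built-in end:
  3.333 M_A + 1.667 M_B = 296.6
  1.667 M_A + 3.333 M_B = 368.1
Solving the pair gives M_A = 45.05 kN·m and M_B = 87.9 kN·m (hogging).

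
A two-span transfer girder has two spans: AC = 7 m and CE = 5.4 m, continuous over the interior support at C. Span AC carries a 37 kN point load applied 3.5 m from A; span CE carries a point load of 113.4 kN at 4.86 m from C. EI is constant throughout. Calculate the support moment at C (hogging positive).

M_C = 40.61 kN·m

Release continuity at C by inserting a hinge; the redundant is the internal moment M_C. The primary structure is two simply-supported spans AC and CE.
End slopes at the hinge C, treating each span as simply supported:
  span AC: point load 37 at a = 3.5: Pab(L + a)/(6LEI) = 113.3/EI
  span CE: point load 113.4 at a = 4.86: Pab(L + b)/(6LEI) = 54.56/EI
  relative rotation θ_0 = (113.3 + 54.56)/EI = 167.9/EI
A unit hogging moment at C produces rotation L₁/(3EI) + L₂/(3EI) = 4.133/EI.
Slope continuity at C: θ_0 = M_C·4.133/EI, so M_C = 167.9/4.133 = 40.61 kN·m (hogging).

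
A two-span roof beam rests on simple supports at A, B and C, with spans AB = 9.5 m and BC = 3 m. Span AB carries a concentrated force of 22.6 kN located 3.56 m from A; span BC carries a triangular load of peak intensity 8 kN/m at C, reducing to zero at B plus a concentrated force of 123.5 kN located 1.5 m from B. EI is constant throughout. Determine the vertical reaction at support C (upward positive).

R_C = 55.1 kN

Insert a hinge at B; M_B is the redundant, and each span becomes simply supported.
Discontinuity in slope at B on the released structure — sum the simple-span end rotations:
  span AB: point load 22.6 at a = 3.56: Pab(L + a)/(6LEI) = 109.5/EI
  span BC: triangular load, peak 8: 7w₀L³/(360EI) = 4.2/EI
  span BC: point load 123.5 at a = 1.5: Pab(L + b)/(6LEI) = 69.47/EI
  relative rotation θ_0 = (109.5 + 73.67)/EI = 183.2/EI
A unit hogging moment at B produces rotation L₁/(3EI) + L₂/(3EI) = 4.167/EI.
Compatibility: M_B·(L₁+L₂)/(3EI) = θ_0, giving M_B = 43.96 kN·m (hogging).
Span BC, ΣM about C: R_B^{BC}·3 = 197.2 + 43.96, so R_B^{BC} = 80.4 kN and R_C = 135.5 − 80.4 = 55.1 kN.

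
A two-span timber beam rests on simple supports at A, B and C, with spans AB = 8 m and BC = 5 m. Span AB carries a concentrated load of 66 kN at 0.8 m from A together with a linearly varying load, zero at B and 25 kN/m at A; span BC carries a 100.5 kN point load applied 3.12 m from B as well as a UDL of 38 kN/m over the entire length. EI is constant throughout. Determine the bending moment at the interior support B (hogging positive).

M_B = 150.4 kN·m

Insert a hinge at B; M_B is the redundant, and each span becomes simply supported.
Discontinuity in slope at B on the released structure — sum the simple-span end rotations:
  span AB: point load 66 at a = 0.8: Pab(L + a)/(6LEI) = 69.7/EI
  span AB: triangular load, peak 25: 7w₀L³/(360EI) = 248.9/EI
  span BC: point load 100.5 at a = 3.12: Pab(L + b)/(6LEI) = 135.2/EI
  span BC: UDL 38: wL³/(24EI) = 197.9/EI
  relative rotation θ_0 = (318.6 + 333.1)/EI = 651.7/EI
A unit hogging moment at B produces rotation L₁/(3EI) + L₂/(3EI) = 4.333/EI.
Slope continuity at B: θ_0 = M_B·4.333/EI, so M_B = 651.7/4.333 = 150.4 kN·m (hogging).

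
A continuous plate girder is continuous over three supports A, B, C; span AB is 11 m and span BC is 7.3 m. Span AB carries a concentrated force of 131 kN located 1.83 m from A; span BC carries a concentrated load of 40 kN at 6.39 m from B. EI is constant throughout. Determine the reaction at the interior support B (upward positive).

Take M_B as the redundant. Released structure: two simple spans AB and BC with a hinge at B.
Discontinuity in slope at B on the released structure — sum the simple-span end rotations:
  span AB: point load 131 at a = 1.83: Pab(L + a)/(6LEI) = 427.3/EI
  span BC: point load 40 at a = 6.39: Pab(L + b)/(6LEI) = 43.6/EI
  relative rotation θ_0 = (427.3 + 43.6)/EI = 470.9/EI
A unit hogging moment at B produces rotation L₁/(3EI) + L₂/(3EI) = 6.1/EI.
Slope continuity at B: θ_0 = M_B·6.1/EI, so M_B = 470.9/6.1 = 77.2 kN·m (hogging).
Span AB, ΣM about A with M_B applied at B: R_B^{AB}·11 = 239.7 + 77.2, so R_B^{AB} = 28.81 kN and R_A = 131 − 28.81 = 102.2 kN.
Span BC, ΣM about C: R_B^{BC}·7.3 = 36.4 + 77.2, so R_B^{BC} = 15.56 kN and R_C = 40 − 15.56 = 24.44 kN.
R_B = 28.81 + 15.56 = 44.37 kN.

R_B = 44.37 kN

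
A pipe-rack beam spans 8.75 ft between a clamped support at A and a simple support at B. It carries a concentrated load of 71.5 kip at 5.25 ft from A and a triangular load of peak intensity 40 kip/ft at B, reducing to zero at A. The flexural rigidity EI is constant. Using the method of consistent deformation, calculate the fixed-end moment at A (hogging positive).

M_A = 283.8 kip·ft

Take the reaction at B as the redundant and release it; the primary structure is a cantilever fixed at A.
Deflection at B on the released cantilever, summing each load's contribution:
  point load 71.5 at a = 5.25: Pa²(3L − a)/(6EI) = 6898/EI
  triangular load, peak 40 at the free end: 11w₀L⁴/(120EI) = 21493/EI
  δ_0 = 28391/EI
Tip deflection under a unit load at B: L³/(3EI) = 223.3/EI.
Compatibility at B: δ_0 − R_B·δ_{BB} = 0, so R_B = 28391/223.3 = 127.1 kip.
Moment equilibrium about A: M_A = Σ(load moments about A) − R_B·L = 1396 − 127.1×8.75 = 283.8 kip·ft.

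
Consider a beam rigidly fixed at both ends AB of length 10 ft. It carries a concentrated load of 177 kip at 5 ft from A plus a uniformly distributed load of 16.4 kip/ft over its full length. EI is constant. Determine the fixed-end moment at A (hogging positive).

M_A = 357.9 kip·ft

Take the two fixed-end moments M_A, M_B as redundants; the released structure is the simple span AB.
On the primary (simply-supported) span, the end slopes from the loading are:
  at A: point load 177 at a = 5: Pab(L + b)/(6LEI) = 1106/EI
  at B: point load 177 at a = 5: Pab(L + a)/(6LEI) = 1106/EI
  at A: UDL 16.4: wL³/(24EI) = 683.3/EI
  at B: UDL 16.4: wL³/(24EI) = 683.3/EI
  θ_A0 = 1790/EI,  θ_B0 = 1790/EI
Flexibility coefficients: a unit moment at one end gives L/(3EI) there and L/(6EI) at the far end, so f₁₁ = f₂₂ = 3.333/EI and f₁₂ = f₂₁ = 1.667/EI.
Compatibility — zero rotation at each built-in end:
  3.333 M_A + 1.667 M_B = 1790
  1.667 M_A + 3.333 M_B = 1790
Solving the pair gives M_A = 357.9 kip·ft and M_B = 357.9 kip·ft (hogging).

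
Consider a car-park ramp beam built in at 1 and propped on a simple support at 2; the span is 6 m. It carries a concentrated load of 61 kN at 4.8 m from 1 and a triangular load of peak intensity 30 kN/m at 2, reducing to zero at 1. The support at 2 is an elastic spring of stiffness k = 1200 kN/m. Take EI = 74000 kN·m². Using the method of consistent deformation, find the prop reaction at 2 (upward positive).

Choose R_2 as the redundant. The primary structure is the cantilever fixed at 1.
Downward deflection at the released point 2 due to the loads:
  point load 61 at a = 4.8: Pa²(3L − a)/(6EI) = 3092/EI
  triangular load, peak 30 at the free end: 11w₀L⁴/(120EI) = 3564/EI
  δ_0 = 6656/EI
Flexibility coefficient — unit upward force at 2: δ_{22} = L³/(3EI) = 72/EI.
With EI = 74000 kN·m²: δ_0 = 0.089946 m and δ_{22} = 0.000973 m/kN.
Compatibility — the spring shortens by R_2/k under the reaction it provides: δ_0 − R_2·δ_{22} = R_2/k. With 1/k = 0.000833 m/kN, R_2 = δ_0 / (δ_{22} + 1/k) = 0.089946 / (0.000973 + 0.000833) = 49.8 kN.

R_2 = 49.8 kN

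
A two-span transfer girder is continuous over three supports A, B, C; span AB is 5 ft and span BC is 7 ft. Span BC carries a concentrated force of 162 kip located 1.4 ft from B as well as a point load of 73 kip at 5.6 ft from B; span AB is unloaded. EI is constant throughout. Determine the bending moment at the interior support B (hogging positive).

Insert a hinge at B; M_B is the redundant, and each span becomes simply supported.
Rotations at B on the released spans (each span's end-slope, ×1/EI):
  span BC: point load 162 at a = 1.4: Pab(L + b)/(6LEI) = 381/EI
  span BC: point load 73 at a = 5.6: Pab(L + b)/(6LEI) = 114.5/EI
  relative rotation θ_0 = (0 + 495.5)/EI = 495.5/EI
A unit hogging moment at B produces rotation L₁/(3EI) + L₂/(3EI) = 4/EI.
Compatibility: M_B·(L₁+L₂)/(3EI) = θ_0, giving M_B = 123.9 kip·ft (hogging).

M_B = 123.9 kip·ft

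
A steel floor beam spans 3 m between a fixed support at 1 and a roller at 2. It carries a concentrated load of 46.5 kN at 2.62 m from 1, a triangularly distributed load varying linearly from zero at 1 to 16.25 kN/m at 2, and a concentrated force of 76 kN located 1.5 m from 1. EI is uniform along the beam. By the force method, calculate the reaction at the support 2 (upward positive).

Remove the prop at 2; the released (primary) structure is a cantilever built in at 1.
Primary-structure tip deflection at 2 by superposition:
  point load 46.5 at a = 2.62: Pa²(3L − a)/(6EI) = 339.4/EI
  triangular load, peak 16.25 at the free end: 11w₀L⁴/(120EI) = 120.7/EI
  point load 76 at a = 1.5: Pa²(3L − a)/(6EI) = 213.8/EI
  δ_0 = 673.8/EI
Flexibility coefficient — unit upward force at 2: δ_{22} = L³/(3EI) = 9/EI.
The prop prevents deflection at 2: R_2 = δ_0/δ_{22} = 673.8/9 = 74.87 kN.

R_2 = 74.87 kN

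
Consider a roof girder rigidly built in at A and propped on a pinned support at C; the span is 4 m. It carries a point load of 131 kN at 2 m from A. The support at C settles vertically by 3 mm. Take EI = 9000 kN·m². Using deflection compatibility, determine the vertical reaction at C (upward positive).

Choose R_C as the redundant. The primary structure is the cantilever fixed at A.
Deflection at C on the released cantilever, summing each load's contribution:
  point load 131 at a = 2: Pa²(3L − a)/(6EI) = 873.3/EI
Flexibility coefficient — unit upward force at C: δ_{CC} = L³/(3EI) = 21.33/EI.
With EI = 9000 kN·m²: δ_0 = 0.097037 m and δ_{CC} = 0.00237 m/kN.
Compatibility — the beam at C must follow the support down by 0.003 m: δ_0 − R_C·δ_{CC} = 0.003, so R_C = (0.097037 − 0.003)/0.00237 = 39.67 kN.

R_C = 39.67 kN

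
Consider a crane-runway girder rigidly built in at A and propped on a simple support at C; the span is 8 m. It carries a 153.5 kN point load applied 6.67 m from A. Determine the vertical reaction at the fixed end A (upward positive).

R_A = 37.93 kN

Take the reaction at C as the redundant and release it; the primary structure is a cantilever fixed at A.
Primary-structure tip deflection at C by superposition:
  point load 153.5 at a = 6.67: Pa²(3L − a)/(6EI) = 19725/EI
Flexibility coefficient — unit upward force at C: δ_{CC} = L³/(3EI) = 170.7/EI.
Compatibility at C: δ_0 − R_C·δ_{CC} = 0, so R_C = 19725/170.7 = 115.6 kN.
Vertical equilibrium: R_A = ΣP − R_C = 153.5 − 115.6 = 37.93 kN.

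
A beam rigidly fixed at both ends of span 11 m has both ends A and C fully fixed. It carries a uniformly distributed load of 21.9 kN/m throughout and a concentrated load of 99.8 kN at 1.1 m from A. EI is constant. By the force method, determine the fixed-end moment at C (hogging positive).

Take the two fixed-end moments M_A, M_C as redundants; the released structure is the simple span AC.
On the primary (simply-supported) span, the end slopes from the loading are:
  at A: UDL 21.9: wL³/(24EI) = 1215/EI
  at C: UDL 21.9: wL³/(24EI) = 1215/EI
  at A: point load 99.8 at a = 1.1: Pab(L + b)/(6LEI) = 344.2/EI
  at C: point load 99.8 at a = 1.1: Pab(L + a)/(6LEI) = 199.3/EI
  θ_A0 = 1559/EI,  θ_C0 = 1414/EI
Flexibility coefficients: a unit moment at one end gives L/(3EI) there and L/(6EI) at the far end, so f₁₁ = f₂₂ = 3.667/EI and f₁₂ = f₂₁ = 1.833/EI.
Compatibility — zero rotation at each built-in end:
  3.667 M_A + 1.833 M_C = 1559
  1.833 M_A + 3.667 M_C = 1414
Solving the pair gives M_A = 309.7 kN·m and M_C = 230.7 kN·m (hogging).

M_C = 230.7 kN·m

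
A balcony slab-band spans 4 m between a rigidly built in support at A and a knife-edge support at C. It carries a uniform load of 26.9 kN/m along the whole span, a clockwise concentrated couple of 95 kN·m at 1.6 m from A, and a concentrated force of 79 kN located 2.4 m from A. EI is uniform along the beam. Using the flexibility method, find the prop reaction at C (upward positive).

Release the roller at C. Primary structure: cantilever fixed at A.
Free-end deflection of the primary structure under the applied loading (downward +):
  UDL 26.9: wL⁴/(8EI) = 860.8/EI
  clockwise couple 95 at a = 1.6: M₀a(2L − a)/(2EI) = 486.4/EI
  point load 79 at a = 2.4: Pa²(3L − a)/(6EI) = 728.1/EI
  δ_0 = 2075/EI
Flexibility coefficient — unit upward force at C: δ_{CC} = L³/(3EI) = 21.33/EI.
Compatibility at C: δ_0 − R_C·δ_{CC} = 0, so R_C = 2075/21.33 = 97.28 kN.

R_C = 97.28 kN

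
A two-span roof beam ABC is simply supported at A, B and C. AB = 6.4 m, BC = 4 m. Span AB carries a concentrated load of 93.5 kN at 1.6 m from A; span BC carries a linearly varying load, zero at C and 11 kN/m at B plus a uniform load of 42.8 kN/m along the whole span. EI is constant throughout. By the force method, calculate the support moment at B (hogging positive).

M_B = 80.59 kN·m

Take M_B as the redundant. Released structure: two simple spans AB and BC with a hinge at B.
End slopes at the hinge B, treating each span as simply supported:
  span AB: point load 93.5 at a = 1.6: Pab(L + a)/(6LEI) = 149.6/EI
  span BC: triangular load, peak 11: w₀L³/(45EI) = 15.64/EI
  span BC: UDL 42.8: wL³/(24EI) = 114.1/EI
  relative rotation θ_0 = (149.6 + 129.8)/EI = 279.4/EI
A unit hogging moment at B produces rotation L₁/(3EI) + L₂/(3EI) = 3.467/EI.
Compatibility: M_B·(L₁+L₂)/(3EI) = θ_0, giving M_B = 80.59 kN·m (hogging).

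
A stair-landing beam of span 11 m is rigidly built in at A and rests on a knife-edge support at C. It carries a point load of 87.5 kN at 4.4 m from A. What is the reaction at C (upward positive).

Choose R_C as the redundant. The primary structure is the cantilever fixed at A.
Downward deflection at the released point C due to the loads:
  point load 87.5 at a = 4.4: Pa²(3L − a)/(6EI) = 8075/EI
Flexibility coefficient — unit upward force at C: δ_{CC} = L³/(3EI) = 443.7/EI.
Compatibility at C: δ_0 − R_C·δ_{CC} = 0, so R_C = 8075/443.7 = 18.2 kN.

R_C = 18.2 kN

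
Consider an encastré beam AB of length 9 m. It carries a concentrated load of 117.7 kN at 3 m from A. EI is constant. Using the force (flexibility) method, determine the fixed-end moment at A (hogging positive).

M_A = 156.9 kN·m

Release both end moments; the primary structure is a simply-supported span AB with redundants M_A and M_B.
On the primary (simply-supported) span, the end slopes from the loading are:
  at A: point load 117.7 at a = 3: Pab(L + b)/(6LEI) = 588.5/EI
  at B: point load 117.7 at a = 3: Pab(L + a)/(6LEI) = 470.8/EI
  θ_A0 = 588.5/EI,  θ_B0 = 470.8/EI
Flexibility coefficients: a unit moment at one end gives L/(3EI) there and L/(6EI) at the far end, so f₁₁ = f₂₂ = 3/EI and f₁₂ = f₂₁ = 1.5/EI.
Compatibility — zero rotation at each built-in end:
  3 M_A + 1.5 M_B = 588.5
  1.5 M_A + 3 M_B = 470.8
Solving the pair gives M_A = 156.9 kN·m and M_B = 78.47 kN·m (hogging).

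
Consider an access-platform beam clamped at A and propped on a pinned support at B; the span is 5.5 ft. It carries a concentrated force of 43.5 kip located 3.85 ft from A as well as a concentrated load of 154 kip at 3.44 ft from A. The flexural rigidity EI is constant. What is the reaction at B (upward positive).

Take the reaction at B as the redundant and release it; the primary structure is a cantilever fixed at A.
Downward deflection at the released point B due to the loads:
  point load 43.5 at a = 3.85: Pa²(3L − a)/(6EI) = 1359/EI
  point load 154 at a = 3.44: Pa²(3L − a)/(6EI) = 3967/EI
  δ_0 = 5326/EI
Tip deflection under a unit load at B: L³/(3EI) = 55.46/EI.
Compatibility at B: δ_0 − R_B·δ_{BB} = 0, so R_B = 5326/55.46 = 96.04 kip.

R_B = 96.04 kip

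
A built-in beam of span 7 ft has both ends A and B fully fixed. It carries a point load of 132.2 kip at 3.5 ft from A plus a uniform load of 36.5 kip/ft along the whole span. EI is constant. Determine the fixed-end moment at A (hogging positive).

M_A = 264.7 kip·ft

Release both end moments; the primary structure is a simply-supported span AB with redundants M_A and M_B.
End rotations of the released simple span under the applied load (×1/EI):
  at A: point load 132.2 at a = 3.5: Pab(L + b)/(6LEI) = 404.9/EI
  at B: point load 132.2 at a = 3.5: Pab(L + a)/(6LEI) = 404.9/EI
  at A: UDL 36.5: wL³/(24EI) = 521.6/EI
  at B: UDL 36.5: wL³/(24EI) = 521.6/EI
  θ_A0 = 926.5/EI,  θ_B0 = 926.5/EI
Flexibility coefficients: a unit moment at one end gives L/(3EI) there and L/(6EI) at the far end, so f₁₁ = f₂₂ = 2.333/EI and f₁₂ = f₂₁ = 1.167/EI.
Compatibility — zero rotation at each built-in end:
  2.333 M_A + 1.167 M_B = 926.5
  1.167 M_A + 2.333 M_B = 926.5
Solving the pair gives M_A = 264.7 kip·ft and M_B = 264.7 kip·ft (hogging).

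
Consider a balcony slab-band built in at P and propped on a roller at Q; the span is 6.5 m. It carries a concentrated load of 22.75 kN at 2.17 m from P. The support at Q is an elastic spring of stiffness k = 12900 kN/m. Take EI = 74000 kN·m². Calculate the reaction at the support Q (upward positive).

R_Q = 3.181 kN

Release the roller at Q. Primary structure: cantilever fixed at P.
Downward deflection at the released point Q due to the loads:
  point load 22.75 at a = 2.17: Pa²(3L − a)/(6EI) = 309.4/EI
Flexibility coefficient — unit upward force at Q: δ_{QQ} = L³/(3EI) = 91.54/EI.
With EI = 74000 kN·m²: δ_0 = 0.004181 m and δ_{QQ} = 0.001237 m/kN.
Compatibility — the spring shortens by R_Q/k under the reaction it provides: δ_0 − R_Q·δ_{QQ} = R_Q/k. With 1/k = 0.000078 m/kN, R_Q = δ_0 / (δ_{QQ} + 1/k) = 0.004181 / (0.001237 + 0.000078) = 3.181 kN.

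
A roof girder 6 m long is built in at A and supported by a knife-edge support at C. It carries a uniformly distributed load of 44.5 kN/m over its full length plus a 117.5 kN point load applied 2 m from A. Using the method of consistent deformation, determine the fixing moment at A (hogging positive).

Remove the prop at C; the released (primary) structure is a cantilever built in at A.
Primary-structure tip deflection at C by superposition:
  UDL 44.5: wL⁴/(8EI) = 7209/EI
  point load 117.5 at a = 2: Pa²(3L − a)/(6EI) = 1253/EI
  δ_0 = 8462/EI
Tip deflection under a unit load at C: L³/(3EI) = 72/EI.
Compatibility at C: δ_0 − R_C·δ_{CC} = 0, so R_C = 8462/72 = 117.5 kN.
Moment equilibrium about A: M_A = Σ(load moments about A) − R_C·L = 1036 − 117.5×6 = 330.8 kN·m.

M_A = 330.8 kN·m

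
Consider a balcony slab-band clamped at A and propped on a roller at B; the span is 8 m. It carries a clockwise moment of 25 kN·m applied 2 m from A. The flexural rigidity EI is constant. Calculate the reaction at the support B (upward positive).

Release the roller at B. Primary structure: cantilever fixed at A.
Primary-structure tip deflection at B by superposition:
  clockwise couple 25 at a = 2: M₀a(2L − a)/(2EI) = 350/EI
Tip deflection under a unit load at B: L³/(3EI) = 170.7/EI.
Compatibility at B: δ_0 − R_B·δ_{BB} = 0, so R_B = 350/170.7 = 2.051 kN.

R_B = 2.051 kN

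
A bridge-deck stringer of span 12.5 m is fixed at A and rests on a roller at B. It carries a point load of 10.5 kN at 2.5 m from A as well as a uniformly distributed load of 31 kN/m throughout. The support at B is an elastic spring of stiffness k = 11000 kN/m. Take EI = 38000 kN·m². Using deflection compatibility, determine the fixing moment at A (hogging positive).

M_A = 634 kN·m

Choose R_B as the redundant. The primary structure is the cantilever fixed at A.
Deflection at B on the released cantilever, summing each load's contribution:
  point load 10.5 at a = 2.5: Pa²(3L − a)/(6EI) = 382.8/EI
  UDL 31: wL⁴/(8EI) = 94604/EI
  δ_0 = 94987/EI
Flexibility coefficient — unit upward force at B: δ_{BB} = L³/(3EI) = 651/EI.
With EI = 38000 kN·m²: δ_0 = 2.4997 m and δ_{BB} = 0.017133 m/kN.
Compatibility — the spring shortens by R_B/k under the reaction it provides: δ_0 − R_B·δ_{BB} = R_B/k. With 1/k = 0.000091 m/kN, R_B = δ_0 / (δ_{BB} + 1/k) = 2.4997 / (0.017133 + 0.000091) = 145.1 kN.
Moment equilibrium about A: M_A = Σ(load moments about A) − R_B·L = 2448 − 145.1×12.5 = 634 kN·m.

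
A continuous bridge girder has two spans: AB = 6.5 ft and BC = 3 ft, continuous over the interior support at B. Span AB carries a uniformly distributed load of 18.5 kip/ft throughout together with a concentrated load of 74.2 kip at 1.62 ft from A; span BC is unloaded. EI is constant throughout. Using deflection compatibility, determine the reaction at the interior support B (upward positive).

Take M_B as the redundant. Released structure: two simple spans AB and BC with a hinge at B.
Discontinuity in slope at B on the released structure — sum the simple-span end rotations:
  span AB: UDL 18.5: wL³/(24EI) = 211.7/EI
  span AB: point load 74.2 at a = 1.62: Pab(L + a)/(6LEI) = 122.1/EI
  relative rotation θ_0 = (333.8 + 0)/EI = 333.8/EI
A unit hogging moment at B produces rotation L₁/(3EI) + L₂/(3EI) = 3.167/EI.
Compatibility: M_B·(L₁+L₂)/(3EI) = θ_0, giving M_B = 105.4 kip·ft (hogging).
Span AB, ΣM about A with M_B applied at B: R_B^{AB}·6.5 = 511 + 105.4, so R_B^{AB} = 94.84 kip and R_A = 194.4 − 94.84 = 99.61 kip.
Span BC, ΣM about C: R_B^{BC}·3 = 0 + 105.4, so R_B^{BC} = 35.14 kip and R_C = 0 − 35.14 = -35.14 kip.
R_B = 94.84 + 35.14 = 130 kip.

R_B = 130 kip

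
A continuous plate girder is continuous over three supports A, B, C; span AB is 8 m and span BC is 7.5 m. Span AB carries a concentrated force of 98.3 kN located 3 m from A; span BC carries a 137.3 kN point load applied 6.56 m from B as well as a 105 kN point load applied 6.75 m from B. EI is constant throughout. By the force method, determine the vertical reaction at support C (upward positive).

R_C = 199.3 kN

Insert a hinge at B; M_B is the redundant, and each span becomes simply supported.
Rotations at B on the released spans (each span's end-slope, ×1/EI):
  span AB: point load 98.3 at a = 3: Pab(L + a)/(6LEI) = 337.9/EI
  span BC: point load 137.3 at a = 6.56: Pab(L + b)/(6LEI) = 158.8/EI
  span BC: point load 105 at a = 6.75: Pab(L + b)/(6LEI) = 97.45/EI
  relative rotation θ_0 = (337.9 + 256.2)/EI = 594.2/EI
A unit hogging moment at B produces rotation L₁/(3EI) + L₂/(3EI) = 5.167/EI.
Slope continuity at B: θ_0 = M_B·5.167/EI, so M_B = 594.2/5.167 = 115 kN·m (hogging).
Span BC, ΣM about C: R_B^{BC}·7.5 = 207.8 + 115, so R_B^{BC} = 43.04 kN and R_C = 242.3 − 43.04 = 199.3 kN.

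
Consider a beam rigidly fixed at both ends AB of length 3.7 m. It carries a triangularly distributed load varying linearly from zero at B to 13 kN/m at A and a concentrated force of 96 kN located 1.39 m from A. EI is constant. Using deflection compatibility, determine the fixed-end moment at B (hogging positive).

M_B = 37.23 kN·m

Take the two fixed-end moments M_A, M_B as redundants; the released structure is the simple span AB.
On the primary (simply-supported) span, the end slopes from the loading are:
  at A: triangular load, peak 13: w₀L³/(45EI) = 14.63/EI
  at B: triangular load, peak 13: 7w₀L³/(360EI) = 12.8/EI
  at A: point load 96 at a = 1.39: Pab(L + b)/(6LEI) = 83.45/EI
  at B: point load 96 at a = 1.39: Pab(L + a)/(6LEI) = 70.67/EI
  θ_A0 = 98.08/EI,  θ_B0 = 83.48/EI
Flexibility coefficients: a unit moment at one end gives L/(3EI) there and L/(6EI) at the far end, so f₁₁ = f₂₂ = 1.233/EI and f₁₂ = f₂₁ = 0.6167/EI.
Compatibility — zero rotation at each built-in end:
  1.233 M_A + 0.6167 M_B = 98.08
  0.6167 M_A + 1.233 M_B = 83.48
Solving the pair gives M_A = 60.91 kN·m and M_B = 37.23 kN·m (hogging).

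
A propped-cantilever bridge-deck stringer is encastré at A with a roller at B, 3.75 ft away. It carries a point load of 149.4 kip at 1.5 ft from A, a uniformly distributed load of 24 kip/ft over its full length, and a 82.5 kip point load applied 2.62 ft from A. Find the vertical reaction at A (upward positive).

Choose R_B as the redundant. The primary structure is the cantilever fixed at A.
Deflection at B on the released cantilever, summing each load's contribution:
  point load 149.4 at a = 1.5: Pa²(3L − a)/(6EI) = 546.2/EI
  UDL 24: wL⁴/(8EI) = 593.3/EI
  point load 82.5 at a = 2.62: Pa²(3L − a)/(6EI) = 814.5/EI
  δ_0 = 1954/EI
Tip deflection under a unit load at B: L³/(3EI) = 17.58/EI.
Compatibility at B: δ_0 − R_B·δ_{BB} = 0, so R_B = 1954/17.58 = 111.2 kip.
Vertical equilibrium: R_A = ΣP − R_B = 321.9 − 111.2 = 210.7 kip.

R_A = 210.7 kip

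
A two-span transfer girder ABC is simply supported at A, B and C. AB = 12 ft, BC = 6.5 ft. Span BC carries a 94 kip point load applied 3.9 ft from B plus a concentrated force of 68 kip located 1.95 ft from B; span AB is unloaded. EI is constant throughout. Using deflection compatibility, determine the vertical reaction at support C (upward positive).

R_C = 66.99 kip

Take M_B as the redundant. Released structure: two simple spans AB and BC with a hinge at B.
Rotations at B on the released spans (each span's end-slope, ×1/EI):
  span BC: point load 94 at a = 3.9: Pab(L + b)/(6LEI) = 222.4/EI
  span BC: point load 68 at a = 1.95: Pab(L + b)/(6LEI) = 170.9/EI
  relative rotation θ_0 = (0 + 393.3)/EI = 393.3/EI
A unit hogging moment at B produces rotation L₁/(3EI) + L₂/(3EI) = 6.167/EI.
Slope continuity at B: θ_0 = M_B·6.167/EI, so M_B = 393.3/6.167 = 63.79 kip·ft (hogging).
Span BC, ΣM about C: R_B^{BC}·6.5 = 553.8 + 63.79, so R_B^{BC} = 95.01 kip and R_C = 162 − 95.01 = 66.99 kip.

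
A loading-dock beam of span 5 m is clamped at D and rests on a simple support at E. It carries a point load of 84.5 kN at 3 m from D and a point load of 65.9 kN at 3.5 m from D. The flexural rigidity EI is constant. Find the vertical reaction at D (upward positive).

Release the roller at E. Primary structure: cantilever fixed at D.
Free-end deflection of the primary structure under the applied loading (downward +):
  point load 84.5 at a = 3: Pa²(3L − a)/(6EI) = 1521/EI
  point load 65.9 at a = 3.5: Pa²(3L − a)/(6EI) = 1547/EI
  δ_0 = 3068/EI
Flexibility coefficient — unit upward force at E: δ_{EE} = L³/(3EI) = 41.67/EI.
The prop prevents deflection at E: R_E = δ_0/δ_{EE} = 3068/41.67 = 73.64 kN.
Vertical equilibrium: R_D = ΣP − R_E = 150.4 − 73.64 = 76.76 kN.

R_D = 76.76 kN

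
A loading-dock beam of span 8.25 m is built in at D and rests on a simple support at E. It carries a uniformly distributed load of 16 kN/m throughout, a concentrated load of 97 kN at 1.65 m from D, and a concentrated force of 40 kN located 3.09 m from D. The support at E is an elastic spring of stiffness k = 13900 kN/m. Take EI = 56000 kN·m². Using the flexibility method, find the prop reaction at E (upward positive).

R_E = 60.99 kN

Choose R_E as the redundant. The primary structure is the cantilever fixed at D.
Downward deflection at the released point E due to the loads:
  UDL 16: wL⁴/(8EI) = 9265/EI
  point load 97 at a = 1.65: Pa²(3L − a)/(6EI) = 1017/EI
  point load 40 at a = 3.09: Pa²(3L − a)/(6EI) = 1379/EI
  δ_0 = 11660/EI
Tip deflection under a unit load at E: L³/(3EI) = 187.2/EI.
With EI = 56000 kN·m²: δ_0 = 0.20822 m and δ_{EE} = 0.003342 m/kN.
Compatibility — the spring shortens by R_E/k under the reaction it provides: δ_0 − R_E·δ_{EE} = R_E/k. With 1/k = 0.000072 m/kN, R_E = δ_0 / (δ_{EE} + 1/k) = 0.20822 / (0.003342 + 0.000072) = 60.99 kN.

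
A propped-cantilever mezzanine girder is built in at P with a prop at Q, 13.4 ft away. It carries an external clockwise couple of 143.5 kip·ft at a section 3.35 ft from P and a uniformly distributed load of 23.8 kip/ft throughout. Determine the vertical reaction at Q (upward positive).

Choose R_Q as the redundant. The primary structure is the cantilever fixed at P.
Free-end deflection of the primary structure under the applied loading (downward +):
  clockwise couple 143.5 at a = 3.35: M₀a(2L − a)/(2EI) = 5637/EI
  UDL 23.8: wL⁴/(8EI) = 95919/EI
  δ_0 = 101556/EI
Tip deflection under a unit load at Q: L³/(3EI) = 802/EI.
The prop prevents deflection at Q: R_Q = δ_0/δ_{QQ} = 101556/802 = 126.6 kip.

R_Q = 126.6 kip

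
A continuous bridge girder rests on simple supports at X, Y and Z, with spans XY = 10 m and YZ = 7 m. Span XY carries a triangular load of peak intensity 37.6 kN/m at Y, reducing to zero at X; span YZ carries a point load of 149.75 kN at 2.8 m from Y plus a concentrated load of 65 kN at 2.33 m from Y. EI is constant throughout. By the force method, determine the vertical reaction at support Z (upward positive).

R_Z = 43.68 kN

Release continuity at Y by inserting a hinge; the redundant is the internal moment M_Y. The primary structure is two simply-supported spans XY and YZ.
Discontinuity in slope at Y on the released structure — sum the simple-span end rotations:
  span XY: triangular load, peak 37.6: w₀L³/(45EI) = 835.6/EI
  span YZ: point load 149.75 at a = 2.8: Pab(L + b)/(6LEI) = 469.6/EI
  span YZ: point load 65 at a = 2.33: Pab(L + b)/(6LEI) = 196.5/EI
  relative rotation θ_0 = (835.6 + 666.1)/EI = 1502/EI
A unit hogging moment at Y produces rotation L₁/(3EI) + L₂/(3EI) = 5.667/EI.
Slope continuity at Y: θ_0 = M_Y·5.667/EI, so M_Y = 1502/5.667 = 265 kN·m (hogging).
Span YZ, ΣM about Z: R_Y^{YZ}·7 = 932.5 + 265, so R_Y^{YZ} = 171.1 kN and R_Z = 214.8 − 171.1 = 43.68 kN.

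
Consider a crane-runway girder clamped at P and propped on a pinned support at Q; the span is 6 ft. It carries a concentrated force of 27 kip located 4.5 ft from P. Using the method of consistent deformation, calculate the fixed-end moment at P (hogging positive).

Remove the prop at Q; the released (primary) structure is a cantilever built in at P.
Primary-structure tip deflection at Q by superposition:
  point load 27 at a = 4.5: Pa²(3L − a)/(6EI) = 1230/EI
Tip deflection under a unit load at Q: L³/(3EI) = 72/EI.
Compatibility at Q: δ_0 − R_Q·δ_{QQ} = 0, so R_Q = 1230/72 = 17.09 kip.
Moment equilibrium about P: M_P = Σ(load moments about P) − R_Q·L = 121.5 − 17.09×6 = 18.98 kip·ft.

M_P = 18.98 kip·ft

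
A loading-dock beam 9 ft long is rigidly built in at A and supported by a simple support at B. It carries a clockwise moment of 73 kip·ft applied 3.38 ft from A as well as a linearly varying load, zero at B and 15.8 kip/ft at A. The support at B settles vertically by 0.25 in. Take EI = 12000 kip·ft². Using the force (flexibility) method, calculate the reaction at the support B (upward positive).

Release the roller at B. Primary structure: cantilever fixed at A.
Free-end deflection of the primary structure under the applied loading (downward +):
  clockwise couple 73 at a = 3.38: M₀a(2L − a)/(2EI) = 1804/EI
  triangular load, peak 15.8 at the fixed end: w₀L⁴/(30EI) = 3455/EI
  δ_0 = 5259/EI
Tip deflection under a unit load at B: L³/(3EI) = 243/EI.
With EI = 12000 kip·ft²: δ_0 = 0.43826 ft and δ_{BB} = 0.02025 ft/kip.
Compatibility — the beam at B must follow the support down by 0.02083 ft: δ_0 − R_B·δ_{BB} = 0.02083, so R_B = (0.43826 − 0.02083)/0.02025 = 20.61 kip.

R_B = 20.61 kip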